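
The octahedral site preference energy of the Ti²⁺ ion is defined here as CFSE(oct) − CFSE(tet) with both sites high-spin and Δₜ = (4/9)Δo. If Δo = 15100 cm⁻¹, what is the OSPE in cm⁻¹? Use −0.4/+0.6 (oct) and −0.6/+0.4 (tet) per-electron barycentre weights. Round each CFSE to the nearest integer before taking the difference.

Ti²⁺: group 4, so d-count = 4 − 2 = 2.
Octahedral (high-spin): t2g^2 e_g^0, CFSE = 2(−0.4) + 0(+0.6) = -0.8Δo = -0.8 × 15100 = -12080 cm⁻¹.
Tetrahedral: e^2 t2^0, CFSE = 2(−0.6) + 0(+0.4) = -1.2Δₜ = -1.2 × (4/9) × 15100 = -8053 cm⁻¹.
OSPE = -12080 − (-8053) = -4027 cm⁻¹.

-4027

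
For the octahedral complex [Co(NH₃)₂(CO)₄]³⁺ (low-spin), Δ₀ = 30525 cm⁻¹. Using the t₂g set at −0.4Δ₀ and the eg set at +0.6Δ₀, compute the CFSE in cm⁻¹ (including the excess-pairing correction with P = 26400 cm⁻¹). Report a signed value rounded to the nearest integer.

Ligand charges: 2×(+0) from NH₃ and 4×(+0) from CO sum to +0; with overall charge +3, Co is +3.
Co sits in group 9; removing 3 electrons leaves Co³⁺ with 9 − 3 = 6 d electrons.
Electron filling gives t₂g⁶ eg⁰.
Orbital CFSE = 6(-0.4) + 0(0.6) = -2.4Δ₀ = -2.4 × 30525 = -73260 cm⁻¹.
High-spin d⁶ would be t₂g⁴ eg² with 1 pair; low-spin has 3, so 2 excess pairs cost +2P = +52800 cm⁻¹.
Combining: -73260 + 52800 = -20460 cm⁻¹.

-20460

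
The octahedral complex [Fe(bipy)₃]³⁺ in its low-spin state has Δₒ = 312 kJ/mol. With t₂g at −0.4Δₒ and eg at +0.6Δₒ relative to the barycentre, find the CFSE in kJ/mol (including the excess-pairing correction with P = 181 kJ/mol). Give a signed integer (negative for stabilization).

-262

bipy is neutral, so the +3 overall charge sits on Fe: oxidation state +3.
Group 8 minus oxidation state +3 gives a d⁵ configuration for Fe³⁺.
The d⁵ electrons fill as t₂g⁵ eg⁰.
CFSE(orbital) = 5×(-0.4Δₒ) + 0×(0.6Δₒ) = -2.0Δₒ; with Δₒ = 312 kJ/mol that is -624 kJ/mol.
Pairing penalty: 2 pairs vs 0 in the high-spin reference → 2 extra × P = 362 kJ/mol.
Combining: -624 + 362 = -262 kJ/mol.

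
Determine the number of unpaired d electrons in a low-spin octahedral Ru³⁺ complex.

Group 8 minus oxidation state +3 gives a d⁵ configuration for Ru³⁺.
Configuration: t₂g⁵ eg⁰, giving 1 unpaired electron.

1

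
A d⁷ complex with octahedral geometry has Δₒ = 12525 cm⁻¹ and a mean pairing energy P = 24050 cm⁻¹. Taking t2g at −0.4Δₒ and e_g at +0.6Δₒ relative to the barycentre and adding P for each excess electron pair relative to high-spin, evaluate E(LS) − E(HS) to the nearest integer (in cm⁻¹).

11525

High-spin d⁷ fills as t2g^5 e_g^2 with CFSE 5(−0.4) + 2(+0.6) = -0.8Δₒ = -10020 cm⁻¹.
For low-spin the configuration is t2g^6 e_g^1: orbital energy -1.8 × 12525 = -22545 cm⁻¹, and 1 additional pair relative to high-spin adds 24050 cm⁻¹, giving 1505 cm⁻¹.
Thus E(LS) − E(HS) = 11525 cm⁻¹.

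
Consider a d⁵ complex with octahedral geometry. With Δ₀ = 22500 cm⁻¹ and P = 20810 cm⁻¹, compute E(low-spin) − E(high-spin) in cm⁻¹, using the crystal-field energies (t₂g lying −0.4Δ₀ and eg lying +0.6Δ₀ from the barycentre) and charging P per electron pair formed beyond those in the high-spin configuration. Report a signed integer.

High-spin d⁵ fills as t₂g³ eg² with CFSE 3(−0.4) + 2(+0.6) = 0.0Δ₀ = 0 cm⁻¹.
For low-spin the configuration is t₂g⁵ eg⁰: orbital energy -2.0 × 22500 = -45000 cm⁻¹, and 2 additional pairs relative to high-spin add 41620 cm⁻¹, giving -3380 cm⁻¹.
The difference is -3380 − (0) = -3380 cm⁻¹, so low-spin lies lower.

-3380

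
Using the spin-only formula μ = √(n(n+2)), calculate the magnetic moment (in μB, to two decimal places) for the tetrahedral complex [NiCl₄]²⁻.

Each Cl⁻ contributes -1; 4 × (-1) = -4. With overall charge -2, Ni is in the +2 oxidation state.
Ni is in group 10, so Ni²⁺ is d⁸ (10 − 2 = 8).
With tetrahedral geometry the complex is necessarily high-spin.
Configuration: e^4 t2^4 → 2 unpaired electrons.
μ(spin-only) = √[2(2+2)] = √8 ≈ 2.83 μB.

2.83 μB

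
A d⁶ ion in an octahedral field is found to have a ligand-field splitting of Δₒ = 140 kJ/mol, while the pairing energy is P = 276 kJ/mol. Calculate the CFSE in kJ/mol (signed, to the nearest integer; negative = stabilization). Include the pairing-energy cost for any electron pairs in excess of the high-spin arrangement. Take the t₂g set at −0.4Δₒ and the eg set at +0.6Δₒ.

Since Δₒ = 140 kJ/mol < P = 276 kJ/mol, the complex adopts the high-spin configuration.
That gives t₂g⁴ eg².
Orbital CFSE = -0.4Δₒ = -0.4 × 140 = -56 kJ/mol.
High-spin has no excess pairs, so no pairing correction applies.

-56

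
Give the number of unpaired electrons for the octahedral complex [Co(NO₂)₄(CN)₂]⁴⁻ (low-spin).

1

Ligand charges: 4×(-1) from NO₂⁻ and 2×(-1) from CN⁻ sum to -6; with overall charge -4, Co is +2.
Co sits in group 9; removing 2 electrons leaves Co²⁺ with 9 − 2 = 7 d electrons.
Configuration: t2g^6 e_g^1, giving 1 unpaired electron.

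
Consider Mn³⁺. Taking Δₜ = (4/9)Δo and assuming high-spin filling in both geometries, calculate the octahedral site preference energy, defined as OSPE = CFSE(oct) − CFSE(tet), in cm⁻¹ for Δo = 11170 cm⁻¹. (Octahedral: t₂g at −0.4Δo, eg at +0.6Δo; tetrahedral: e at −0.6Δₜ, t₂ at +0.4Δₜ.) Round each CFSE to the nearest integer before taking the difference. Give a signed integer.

-4716

Mn³⁺: group 7, so d-count = 7 − 3 = 4.
In an octahedral site d⁴ (HS) is t₂g³ eg¹, giving CFSE(oct) = -0.6Δo = -6702 cm⁻¹.
In a tetrahedral site the filling is e² t₂²: CFSE(tet) = -0.4Δₜ = -0.4 × (4/9)(11170) = -1986 cm⁻¹.
OSPE = -6702 − (-1986) = -4716 cm⁻¹.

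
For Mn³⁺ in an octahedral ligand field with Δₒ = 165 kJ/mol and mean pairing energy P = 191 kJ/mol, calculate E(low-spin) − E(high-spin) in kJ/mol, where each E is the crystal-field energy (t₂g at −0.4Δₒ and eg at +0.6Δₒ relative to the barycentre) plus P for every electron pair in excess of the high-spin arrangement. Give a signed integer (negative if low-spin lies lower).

Mn is in group 7, so Mn³⁺ is d⁴ (7 − 3 = 4).
In the high-spin limit (t₂g³ eg¹) the orbital term is -0.6Δₒ = -99 kJ/mol, with no excess pairing.
Low-spin: t₂g⁴ eg⁰, orbital CFSE = -1.6Δₒ = -264 kJ/mol; plus 1 excess pair × P = +191 kJ/mol; total -73 kJ/mol.
Thus E(LS) − E(HS) = 26 kJ/mol.

26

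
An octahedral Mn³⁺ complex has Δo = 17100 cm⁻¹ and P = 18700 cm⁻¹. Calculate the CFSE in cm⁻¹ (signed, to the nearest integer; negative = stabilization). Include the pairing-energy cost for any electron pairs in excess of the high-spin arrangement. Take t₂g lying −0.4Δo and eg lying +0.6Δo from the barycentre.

Group 7 minus oxidation state +3 gives a d⁴ configuration for Mn³⁺.
Here Δo < P (17100 < 18700), so the high-spin state is favoured.
Configuration: t₂g³ eg¹.
Orbital CFSE = -0.6Δo = -0.6 × 17100 = -10260 cm⁻¹.
High-spin has no excess pairs, so no pairing correction applies.

-10260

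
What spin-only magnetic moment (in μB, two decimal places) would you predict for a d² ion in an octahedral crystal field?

For octahedral d² the high- and low-spin configurations coincide.
Configuration: t₂g² eg⁰ → 2 unpaired electrons.
μ(spin-only) = √[2(2+2)] = √8 ≈ 2.83 μB.

2.83 μB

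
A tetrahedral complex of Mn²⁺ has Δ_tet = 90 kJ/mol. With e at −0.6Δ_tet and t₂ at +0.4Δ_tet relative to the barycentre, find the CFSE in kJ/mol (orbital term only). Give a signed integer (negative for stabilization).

0

Mn is in group 7, so Mn²⁺ is d⁵ (7 − 2 = 5).
Tetrahedral fields are weak (Δₜ ≈ 4/9 Δₒ), so electrons fill high-spin.
Configuration: e² t₂³.
CFSE(orbital) = 2×(-0.6Δ_tet) + 3×(0.4Δ_tet) = 0.0Δ_tet; with Δ_tet = 90 kJ/mol that is 0 kJ/mol.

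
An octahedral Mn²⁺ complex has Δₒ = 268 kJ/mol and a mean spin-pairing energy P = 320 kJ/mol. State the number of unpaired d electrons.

Mn is in group 7, so Mn²⁺ is d⁵ (7 − 2 = 5).
With Δₒ < P the complex is high-spin.
That gives t2g^3 e_g^2.
Unpaired electrons: 5.

5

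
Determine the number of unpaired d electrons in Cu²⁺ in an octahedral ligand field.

1

Group 11 minus oxidation state +2 gives a d⁹ configuration for Cu²⁺.
For octahedral d⁹ the high- and low-spin configurations coincide.
Configuration: t2g^6 e_g^3, giving 1 unpaired electron.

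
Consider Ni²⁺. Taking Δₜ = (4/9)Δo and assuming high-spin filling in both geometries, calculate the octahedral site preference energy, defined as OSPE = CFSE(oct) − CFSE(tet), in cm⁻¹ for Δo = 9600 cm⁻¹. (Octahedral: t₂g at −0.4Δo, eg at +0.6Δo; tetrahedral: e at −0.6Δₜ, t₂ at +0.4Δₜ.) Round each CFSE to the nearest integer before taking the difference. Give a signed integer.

Ni is in group 10, so Ni²⁺ is d⁸ (10 − 2 = 8).
Octahedral high-spin t2g^6 e_g^2: CFSE = -1.2 × 9600 = -11520 cm⁻¹.
Tetrahedral e^4 t2^4 gives -0.8Δₜ = -0.8 × (4/9) × 9600 = -3413 cm⁻¹.
OSPE = -11520 − (-3413) = -8107 cm⁻¹.

-8107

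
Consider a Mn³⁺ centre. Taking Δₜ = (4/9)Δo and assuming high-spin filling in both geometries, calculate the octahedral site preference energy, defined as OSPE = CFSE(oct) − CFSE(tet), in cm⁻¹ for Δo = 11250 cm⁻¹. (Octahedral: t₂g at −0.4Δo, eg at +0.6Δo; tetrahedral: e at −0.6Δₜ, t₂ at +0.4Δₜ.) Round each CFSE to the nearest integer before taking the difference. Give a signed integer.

-4750

Mn³⁺: group 7, so d-count = 7 − 3 = 4.
Octahedral (high-spin): t₂g³ eg¹, CFSE = 3(−0.4) + 1(+0.6) = -0.6Δo = -0.6 × 11250 = -6750 cm⁻¹.
Tetrahedral: e² t₂², CFSE = 2(−0.6) + 2(+0.4) = -0.4Δₜ = -0.4 × (4/9) × 11250 = -2000 cm⁻¹.
OSPE = -6750 − (-2000) = -4750 cm⁻¹.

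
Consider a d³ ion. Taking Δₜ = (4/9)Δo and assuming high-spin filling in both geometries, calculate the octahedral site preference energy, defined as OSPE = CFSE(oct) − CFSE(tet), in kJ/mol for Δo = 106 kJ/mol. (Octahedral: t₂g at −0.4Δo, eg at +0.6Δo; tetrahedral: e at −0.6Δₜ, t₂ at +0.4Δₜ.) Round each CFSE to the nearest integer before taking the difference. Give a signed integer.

-89

Octahedral high-spin t2g^3 e_g^0: CFSE = -1.2 × 106 = -127 kJ/mol.
In a tetrahedral site the filling is e^2 t2^1: CFSE(tet) = -0.8Δₜ = -0.8 × (4/9)(106) = -38 kJ/mol.
OSPE = -127 − (-38) = -89 kJ/mol.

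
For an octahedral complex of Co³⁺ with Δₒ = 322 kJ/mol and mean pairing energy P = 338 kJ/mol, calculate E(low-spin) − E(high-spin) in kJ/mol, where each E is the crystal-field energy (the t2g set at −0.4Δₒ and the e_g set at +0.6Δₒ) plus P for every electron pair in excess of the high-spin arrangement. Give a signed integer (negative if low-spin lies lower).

Co sits in group 9; removing 3 electrons leaves Co³⁺ with 9 − 3 = 6 d electrons.
High-spin d⁶ fills as t2g^4 e_g^2 with CFSE 4(−0.4) + 2(+0.6) = -0.4Δₒ = -129 kJ/mol.
Low-spin t2g^6 e_g^0 gives -2.4Δₒ = -773 kJ/mol, but forming 2 extra pairs costs 2P = 676 kJ/mol, so E(LS) = -773 + 676 = -97 kJ/mol.
E(LS) − E(HS) = -97 − (-129) = 32 kJ/mol.

32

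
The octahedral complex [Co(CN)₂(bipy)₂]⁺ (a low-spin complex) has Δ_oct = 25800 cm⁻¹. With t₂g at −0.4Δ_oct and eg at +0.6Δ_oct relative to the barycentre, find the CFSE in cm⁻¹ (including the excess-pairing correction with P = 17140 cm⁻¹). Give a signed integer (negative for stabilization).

Ligand charges: 2×(-1) from CN⁻ and 2×(+0) from bipy sum to -2; with overall charge +1, Co is +3.
Co sits in group 9; removing 3 electrons leaves Co³⁺ with 9 − 3 = 6 d electrons.
Electron filling gives t₂g⁶ eg⁰.
The orbital stabilization is -2.4Δ_oct = -2.4 × 25800 = -61920 cm⁻¹.
High-spin d⁶ would be t₂g⁴ eg² with 1 pair; low-spin has 3, so 2 excess pairs cost +2P = +34280 cm⁻¹.
Net CFSE = -61920 + 34280 = -27640 cm⁻¹.

-27640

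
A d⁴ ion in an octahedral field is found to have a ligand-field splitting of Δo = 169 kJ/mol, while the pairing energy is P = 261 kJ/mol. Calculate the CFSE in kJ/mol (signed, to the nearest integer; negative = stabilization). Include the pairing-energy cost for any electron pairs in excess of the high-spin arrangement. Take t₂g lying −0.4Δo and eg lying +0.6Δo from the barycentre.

Here Δo < P (169 < 261), so the high-spin state is favoured.
Configuration: t₂g³ eg¹.
Orbital CFSE = -0.6Δo = -0.6 × 169 = -101 kJ/mol.
High-spin has no excess pairs, so no pairing correction applies.

-101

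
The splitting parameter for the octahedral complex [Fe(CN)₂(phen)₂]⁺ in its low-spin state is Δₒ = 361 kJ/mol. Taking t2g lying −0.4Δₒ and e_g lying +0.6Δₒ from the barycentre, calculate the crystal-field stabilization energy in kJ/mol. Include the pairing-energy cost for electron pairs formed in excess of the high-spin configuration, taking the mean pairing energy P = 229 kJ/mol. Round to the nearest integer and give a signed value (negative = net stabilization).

Ligand charges: 2×(-1) from CN⁻ and 2×(+0) from phen sum to -2; with overall charge +1, Fe is +3.
Group 8 minus oxidation state +3 gives a d⁵ configuration for Fe³⁺.
The d⁵ electrons fill as t2g^5 e_g^0.
CFSE(orbital) = 5×(-0.4Δₒ) + 0×(0.6Δₒ) = -2.0Δₒ; with Δₒ = 361 kJ/mol that is -722 kJ/mol.
Relative to high-spin t2g^3 e_g^2 (0 paired), the low-spin configuration has 2 additional pairs, contributing +2 × 229 = +458 kJ/mol.
Combining: -722 + 458 = -264 kJ/mol.

-264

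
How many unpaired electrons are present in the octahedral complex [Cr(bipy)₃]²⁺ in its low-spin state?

bipy is neutral, so the +2 overall charge sits on Cr: oxidation state +2.
Cr is in group 6, so Cr²⁺ is d⁴ (6 − 2 = 4).
Configuration: t2g^4 e_g^0, giving 2 unpaired electrons.

2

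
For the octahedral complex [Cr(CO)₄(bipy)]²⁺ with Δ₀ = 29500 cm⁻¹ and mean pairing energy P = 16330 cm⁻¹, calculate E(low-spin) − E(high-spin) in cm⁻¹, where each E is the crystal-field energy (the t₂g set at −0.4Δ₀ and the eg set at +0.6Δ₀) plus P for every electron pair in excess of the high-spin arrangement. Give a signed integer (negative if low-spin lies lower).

-13170

Ligand charges: 4×(+0) from CO and 1×(+0) from bipy sum to +0; with overall charge +2, Cr is +2.
Cr is in group 6, so Cr²⁺ is d⁴ (6 − 2 = 4).
In the high-spin limit (t₂g³ eg¹) the orbital term is -0.6Δ₀ = -17700 cm⁻¹, with no excess pairing.
Low-spin t₂g⁴ eg⁰ gives -1.6Δ₀ = -47200 cm⁻¹, but forming 1 extra pair costs 1P = 16330 cm⁻¹, so E(LS) = -47200 + 16330 = -30870 cm⁻¹.
E(LS) − E(HS) = -30870 − (-17700) = -13170 cm⁻¹.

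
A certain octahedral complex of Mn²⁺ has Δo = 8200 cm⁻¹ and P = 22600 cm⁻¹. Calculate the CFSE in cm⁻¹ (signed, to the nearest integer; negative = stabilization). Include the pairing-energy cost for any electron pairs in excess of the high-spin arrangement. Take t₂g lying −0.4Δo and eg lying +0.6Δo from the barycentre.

0

Group 7 minus oxidation state +2 gives a d⁵ configuration for Mn²⁺.
Here Δo < P (8200 < 22600), so the high-spin state is favoured.
Configuration: t₂g³ eg².
Orbital CFSE = 0.0Δo = 0.0 × 8200 = 0 cm⁻¹.
High-spin has no excess pairs, so no pairing correction applies.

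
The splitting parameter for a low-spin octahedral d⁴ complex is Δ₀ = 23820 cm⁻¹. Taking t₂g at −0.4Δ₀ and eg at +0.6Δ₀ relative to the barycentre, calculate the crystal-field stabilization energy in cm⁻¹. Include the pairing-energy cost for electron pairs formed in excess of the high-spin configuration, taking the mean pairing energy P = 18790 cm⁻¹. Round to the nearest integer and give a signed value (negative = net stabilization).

-19322

Electron filling gives t₂g⁴ eg⁰.
The orbital stabilization is -1.6Δ₀ = -1.6 × 23820 = -38112 cm⁻¹.
Relative to high-spin t₂g³ eg¹ (0 paired), the low-spin configuration has 1 additional pair, contributing +1 × 18790 = +18790 cm⁻¹.
Overall CFSE = -38112 + 18790 = -19322 cm⁻¹.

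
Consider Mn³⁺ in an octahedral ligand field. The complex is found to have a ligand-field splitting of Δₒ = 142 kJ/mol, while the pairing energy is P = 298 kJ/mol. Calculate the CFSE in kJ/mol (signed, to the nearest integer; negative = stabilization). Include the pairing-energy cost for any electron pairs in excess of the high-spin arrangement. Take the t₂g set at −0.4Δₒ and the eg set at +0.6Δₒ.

Mn sits in group 7; removing 3 electrons leaves Mn³⁺ with 7 − 3 = 4 d electrons.
Δₒ < P, so pairing is avoided: the ground state is high-spin.
Configuration: t₂g³ eg¹.
Orbital CFSE = -0.6Δₒ = -0.6 × 142 = -85 kJ/mol.
High-spin has no excess pairs, so no pairing correction applies.

-85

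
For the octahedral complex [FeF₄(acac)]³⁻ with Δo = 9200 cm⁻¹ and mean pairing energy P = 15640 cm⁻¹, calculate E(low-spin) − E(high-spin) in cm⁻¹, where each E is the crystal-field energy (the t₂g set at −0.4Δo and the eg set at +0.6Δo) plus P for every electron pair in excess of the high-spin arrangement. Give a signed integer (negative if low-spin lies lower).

12880

Ligand charges: 4×(-1) from F⁻ and 1×(-1) from acac⁻ sum to -5; with overall charge -3, Fe is +2.
Fe is in group 8, so Fe²⁺ is d⁶ (8 − 2 = 6).
High-spin d⁶ fills as t₂g⁴ eg² with CFSE 4(−0.4) + 2(+0.6) = -0.4Δo = -3680 cm⁻¹.
Low-spin t₂g⁶ eg⁰ gives -2.4Δo = -22080 cm⁻¹, but forming 2 extra pairs costs 2P = 31280 cm⁻¹, so E(LS) = -22080 + 31280 = 9200 cm⁻¹.
The difference is 9200 − (-3680) = 12880 cm⁻¹, so high-spin lies lower.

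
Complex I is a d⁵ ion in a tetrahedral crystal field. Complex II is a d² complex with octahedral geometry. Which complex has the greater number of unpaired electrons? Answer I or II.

I: With tetrahedral geometry the complex is necessarily high-spin; e² t₂³ → 5 unpaired.
II: t2g^2 e_g^0 → 2 unpaired.
So I has more unpaired electrons.

I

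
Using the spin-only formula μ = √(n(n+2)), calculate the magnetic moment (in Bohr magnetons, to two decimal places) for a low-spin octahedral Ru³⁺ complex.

1.73 Bohr magnetons

Ru³⁺: group 8, so d-count = 8 − 3 = 5.
Configuration: t2g^5 e_g^0 → 1 unpaired electron.
μ(spin-only) = √[1(1+2)] = √3 ≈ 1.73 Bohr magnetons.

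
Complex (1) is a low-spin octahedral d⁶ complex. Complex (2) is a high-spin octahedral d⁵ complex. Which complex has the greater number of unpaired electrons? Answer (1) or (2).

(2)

(1): t₂g⁶ eg⁰ → 0 unpaired.
(2): t₂g³ eg² → 5 unpaired.
So (2) has more unpaired electrons.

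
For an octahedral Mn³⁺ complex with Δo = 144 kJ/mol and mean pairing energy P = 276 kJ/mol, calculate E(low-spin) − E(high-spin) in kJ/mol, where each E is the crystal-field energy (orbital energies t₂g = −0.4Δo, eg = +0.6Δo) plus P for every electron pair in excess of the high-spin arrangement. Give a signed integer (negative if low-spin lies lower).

132

Mn³⁺: group 7, so d-count = 7 − 3 = 4.
In the high-spin limit (t₂g³ eg¹) the orbital term is -0.6Δo = -86 kJ/mol, with no excess pairing.
Low-spin t₂g⁴ eg⁰ gives -1.6Δo = -230 kJ/mol, but forming 1 extra pair costs 1P = 276 kJ/mol, so E(LS) = -230 + 276 = 46 kJ/mol.
The difference is 46 − (-86) = 132 kJ/mol, so high-spin lies lower.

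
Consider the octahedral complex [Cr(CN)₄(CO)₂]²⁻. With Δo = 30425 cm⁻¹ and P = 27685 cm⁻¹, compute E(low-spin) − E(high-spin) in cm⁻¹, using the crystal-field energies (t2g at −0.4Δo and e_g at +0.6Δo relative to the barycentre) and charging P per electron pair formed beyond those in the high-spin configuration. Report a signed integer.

Ligand charges: 4×(-1) from CN⁻ and 2×(+0) from CO sum to -4; with overall charge -2, Cr is +2.
Cr sits in group 6; removing 2 electrons leaves Cr²⁺ with 6 − 2 = 4 d electrons.
High-spin d⁴ fills as t2g^3 e_g^1 with CFSE 3(−0.4) + 1(+0.6) = -0.6Δo = -18255 cm⁻¹.
Low-spin: t2g^4 e_g^0, orbital CFSE = -1.6Δo = -48680 cm⁻¹; plus 1 excess pair × P = +27685 cm⁻¹; total -20995 cm⁻¹.
The difference is -20995 − (-18255) = -2740 cm⁻¹, so low-spin lies lower.

-2740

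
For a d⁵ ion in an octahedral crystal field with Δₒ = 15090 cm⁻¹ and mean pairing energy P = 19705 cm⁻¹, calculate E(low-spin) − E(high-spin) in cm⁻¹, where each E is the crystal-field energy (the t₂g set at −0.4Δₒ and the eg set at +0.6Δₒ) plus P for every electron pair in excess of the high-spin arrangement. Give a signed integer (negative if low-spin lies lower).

9230

High-spin d⁵ fills as t₂g³ eg² with CFSE 3(−0.4) + 2(+0.6) = 0.0Δₒ = 0 cm⁻¹.
For low-spin the configuration is t₂g⁵ eg⁰: orbital energy -2.0 × 15090 = -30180 cm⁻¹, and 2 additional pairs relative to high-spin add 39410 cm⁻¹, giving 9230 cm⁻¹.
E(LS) − E(HS) = 9230 − (0) = 9230 cm⁻¹.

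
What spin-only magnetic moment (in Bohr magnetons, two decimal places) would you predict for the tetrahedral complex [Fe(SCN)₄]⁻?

Each SCN⁻ contributes -1; 4 × (-1) = -4. With overall charge -1, Fe is in the +3 oxidation state.
Fe is in group 8, so Fe³⁺ is d⁵ (8 − 3 = 5).
Tetrahedral splitting is small, so the complex is high-spin.
Configuration: e² t₂³ → 5 unpaired electrons.
μ(spin-only) = √[5(5+2)] = √35 ≈ 5.92 Bohr magnetons.

5.92 Bohr magnetons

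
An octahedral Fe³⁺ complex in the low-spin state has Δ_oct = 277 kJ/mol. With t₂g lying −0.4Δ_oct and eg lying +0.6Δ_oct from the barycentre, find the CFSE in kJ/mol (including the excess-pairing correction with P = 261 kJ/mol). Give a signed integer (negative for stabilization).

-32

Group 8 minus oxidation state +3 gives a d⁵ configuration for Fe³⁺.
Configuration: t₂g⁵ eg⁰.
The orbital stabilization is -2.0Δ_oct = -2.0 × 277 = -554 kJ/mol.
High-spin d⁵ would be t₂g³ eg² with 0 pairs; low-spin has 2, so 2 excess pairs cost +2P = +522 kJ/mol.
Combining: -554 + 522 = -32 kJ/mol.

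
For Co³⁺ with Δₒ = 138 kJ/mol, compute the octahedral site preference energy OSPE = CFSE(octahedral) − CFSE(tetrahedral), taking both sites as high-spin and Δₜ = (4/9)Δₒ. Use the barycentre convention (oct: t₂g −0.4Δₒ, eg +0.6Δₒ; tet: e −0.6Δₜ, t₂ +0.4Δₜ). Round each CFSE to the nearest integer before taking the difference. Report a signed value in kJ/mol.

-18

Co sits in group 9; removing 3 electrons leaves Co³⁺ with 9 − 3 = 6 d electrons.
Octahedral high-spin t2g^4 e_g^2: CFSE = -0.4 × 138 = -55 kJ/mol.
In a tetrahedral site the filling is e^3 t2^3: CFSE(tet) = -0.6Δₜ = -0.6 × (4/9)(138) = -37 kJ/mol.
OSPE = -55 − (-37) = -18 kJ/mol.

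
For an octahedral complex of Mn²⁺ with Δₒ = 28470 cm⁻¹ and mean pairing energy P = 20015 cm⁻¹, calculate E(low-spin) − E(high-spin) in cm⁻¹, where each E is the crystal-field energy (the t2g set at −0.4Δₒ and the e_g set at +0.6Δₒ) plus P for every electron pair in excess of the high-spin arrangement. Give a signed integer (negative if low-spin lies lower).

-16910

Mn sits in group 7; removing 2 electrons leaves Mn²⁺ with 7 − 2 = 5 d electrons.
In the high-spin limit (t2g^3 e_g^2) the orbital term is 0.0Δₒ = 0 cm⁻¹, with no excess pairing.
Low-spin: t2g^5 e_g^0, orbital CFSE = -2.0Δₒ = -56940 cm⁻¹; plus 2 excess pairs × P = +40030 cm⁻¹; total -16910 cm⁻¹.
Thus E(LS) − E(HS) = -16910 cm⁻¹.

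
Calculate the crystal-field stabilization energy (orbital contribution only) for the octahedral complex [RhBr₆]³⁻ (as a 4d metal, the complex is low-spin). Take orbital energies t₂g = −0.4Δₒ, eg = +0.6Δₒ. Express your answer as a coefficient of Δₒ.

-2.4 Δₒ

Each Br⁻ contributes -1; 6 × (-1) = -6. With overall charge -3, Rh is in the +3 oxidation state.
Rh sits in group 9; removing 3 electrons leaves Rh³⁺ with 9 − 3 = 6 d electrons.
Configuration: t₂g⁶ eg⁰.
CFSE = 6(-0.4Δₒ) + 0(0.6Δₒ) = -2.4Δₒ + 0.0Δₒ = -2.4Δₒ.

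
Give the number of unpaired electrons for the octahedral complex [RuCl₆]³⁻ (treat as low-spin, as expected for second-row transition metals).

Each Cl⁻ contributes -1; 6 × (-1) = -6. With overall charge -3, Ru is in the +3 oxidation state.
Ru sits in group 8; removing 3 electrons leaves Ru³⁺ with 8 − 3 = 5 d electrons.
Configuration: t2g^5 e_g^0, giving 1 unpaired electron.

1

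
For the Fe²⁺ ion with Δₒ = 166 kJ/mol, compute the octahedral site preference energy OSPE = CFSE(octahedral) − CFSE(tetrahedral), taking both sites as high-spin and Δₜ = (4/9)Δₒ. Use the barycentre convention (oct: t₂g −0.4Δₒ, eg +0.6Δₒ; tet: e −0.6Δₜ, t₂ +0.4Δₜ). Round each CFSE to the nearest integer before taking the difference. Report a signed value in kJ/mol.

Fe sits in group 8; removing 2 electrons leaves Fe²⁺ with 8 − 2 = 6 d electrons.
Octahedral high-spin t₂g⁴ eg²: CFSE = -0.4 × 166 = -66 kJ/mol.
Tetrahedral e³ t₂³ gives -0.6Δₜ = -0.6 × (4/9) × 166 = -44 kJ/mol.
OSPE = -66 − (-44) = -22 kJ/mol.

-22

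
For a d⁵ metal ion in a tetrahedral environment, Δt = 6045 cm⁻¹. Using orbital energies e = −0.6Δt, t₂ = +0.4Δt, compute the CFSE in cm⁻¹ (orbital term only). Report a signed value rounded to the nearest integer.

With tetrahedral geometry the complex is necessarily high-spin.
Electron filling gives e² t₂³.
CFSE(orbital) = 2×(-0.6Δt) + 3×(0.4Δt) = 0.0Δt; with Δt = 6045 cm⁻¹ that is 0 cm⁻¹.

0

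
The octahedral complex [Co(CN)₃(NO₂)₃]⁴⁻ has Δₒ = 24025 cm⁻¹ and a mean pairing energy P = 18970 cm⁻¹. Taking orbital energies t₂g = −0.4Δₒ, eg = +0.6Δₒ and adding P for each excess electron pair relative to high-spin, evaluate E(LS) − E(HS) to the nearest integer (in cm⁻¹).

-5055

Ligand charges: 3×(-1) from CN⁻ and 3×(-1) from NO₂⁻ sum to -6; with overall charge -4, Co is +2.
Co sits in group 9; removing 2 electrons leaves Co²⁺ with 9 − 2 = 7 d electrons.
In the high-spin limit (t₂g⁵ eg²) the orbital term is -0.8Δₒ = -19220 cm⁻¹, with no excess pairing.
For low-spin the configuration is t₂g⁶ eg¹: orbital energy -1.8 × 24025 = -43245 cm⁻¹, and 1 additional pair relative to high-spin adds 18970 cm⁻¹, giving -24275 cm⁻¹.
Thus E(LS) − E(HS) = -5055 cm⁻¹.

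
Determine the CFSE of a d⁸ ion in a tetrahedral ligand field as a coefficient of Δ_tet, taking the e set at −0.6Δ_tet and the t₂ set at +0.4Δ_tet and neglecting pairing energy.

-0.8 Δ_tet

Tetrahedral fields are weak (Δₜ ≈ 4/9 Δₒ), so electrons fill high-spin.
Configuration: e⁴ t₂⁴.
CFSE = 4(-0.6Δ_tet) + 4(0.4Δ_tet) = -2.4Δ_tet + 1.6Δ_tet = -0.8Δ_tet.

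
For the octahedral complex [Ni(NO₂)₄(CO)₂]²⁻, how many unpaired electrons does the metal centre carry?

2

Ligand charges: 4×(-1) from NO₂⁻ and 2×(+0) from CO sum to -4; with overall charge -2, Ni is +2.
Ni²⁺: group 10, so d-count = 10 − 2 = 8.
Configuration: t₂g⁶ eg², giving 2 unpaired electrons.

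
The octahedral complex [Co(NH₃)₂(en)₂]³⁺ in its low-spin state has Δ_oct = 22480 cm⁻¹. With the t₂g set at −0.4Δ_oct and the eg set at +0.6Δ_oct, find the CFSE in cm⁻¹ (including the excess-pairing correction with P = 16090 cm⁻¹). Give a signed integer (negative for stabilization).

-21772

Ligand charges: 2×(+0) from NH₃ and 2×(+0) from en sum to +0; with overall charge +3, Co is +3.
Group 9 minus oxidation state +3 gives a d⁶ configuration for Co³⁺.
Configuration: t₂g⁶ eg⁰.
Orbital CFSE = 6(-0.4) + 0(0.6) = -2.4Δ_oct = -2.4 × 22480 = -53952 cm⁻¹.
High-spin d⁶ would be t₂g⁴ eg² with 1 pair; low-spin has 3, so 2 excess pairs cost +2P = +32180 cm⁻¹.
Net CFSE = -53952 + 32180 = -21772 cm⁻¹.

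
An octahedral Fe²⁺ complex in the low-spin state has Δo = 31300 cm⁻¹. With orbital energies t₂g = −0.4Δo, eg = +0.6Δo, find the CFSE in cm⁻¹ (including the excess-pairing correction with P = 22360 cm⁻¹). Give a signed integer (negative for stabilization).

Group 8 minus oxidation state +2 gives a d⁶ configuration for Fe²⁺.
Configuration: t₂g⁶ eg⁰.
The orbital stabilization is -2.4Δo = -2.4 × 31300 = -75120 cm⁻¹.
Relative to high-spin t₂g⁴ eg² (1 paired), the low-spin configuration has 2 additional pairs, contributing +2 × 22360 = +44720 cm⁻¹.
Overall CFSE = -75120 + 44720 = -30400 cm⁻¹.

-30400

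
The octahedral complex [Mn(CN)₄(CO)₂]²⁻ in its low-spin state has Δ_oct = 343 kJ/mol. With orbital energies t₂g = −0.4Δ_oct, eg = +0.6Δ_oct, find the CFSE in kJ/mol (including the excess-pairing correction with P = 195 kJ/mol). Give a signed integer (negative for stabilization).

Ligand charges: 4×(-1) from CN⁻ and 2×(+0) from CO sum to -4; with overall charge -2, Mn is +2.
Mn is in group 7, so Mn²⁺ is d⁵ (7 − 2 = 5).
The d⁵ electrons fill as t₂g⁵ eg⁰.
Orbital CFSE = 5(-0.4) + 0(0.6) = -2.0Δ_oct = -2.0 × 343 = -686 kJ/mol.
Pairing penalty: 2 pairs vs 0 in the high-spin reference → 2 extra × P = 390 kJ/mol.
Combining: -686 + 390 = -296 kJ/mol.

-296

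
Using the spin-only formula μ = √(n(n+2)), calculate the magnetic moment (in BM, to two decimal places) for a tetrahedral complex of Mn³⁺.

4.90 BM

Mn sits in group 7; removing 3 electrons leaves Mn³⁺ with 7 − 3 = 4 d electrons.
Tetrahedral splitting is small, so the complex is high-spin.
Configuration: e² t₂² → 4 unpaired electrons.
μ(spin-only) = √[4(4+2)] = √24 ≈ 4.90 BM.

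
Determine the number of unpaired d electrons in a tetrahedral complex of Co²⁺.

3

Co sits in group 9; removing 2 electrons leaves Co²⁺ with 9 − 2 = 7 d electrons.
Tetrahedral fields are weak (Δₜ ≈ 4/9 Δₒ), so electrons fill high-spin.
Configuration: e^4 t2^3, giving 3 unpaired electrons.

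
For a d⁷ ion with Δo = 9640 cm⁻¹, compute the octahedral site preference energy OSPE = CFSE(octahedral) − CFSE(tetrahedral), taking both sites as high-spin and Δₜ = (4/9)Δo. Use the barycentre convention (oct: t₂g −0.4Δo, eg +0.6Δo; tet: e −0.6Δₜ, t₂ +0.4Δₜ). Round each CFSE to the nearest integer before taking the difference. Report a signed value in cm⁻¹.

Octahedral (high-spin): t2g^5 e_g^2, CFSE = 5(−0.4) + 2(+0.6) = -0.8Δo = -0.8 × 9640 = -7712 cm⁻¹.
Tetrahedral e^4 t2^3 gives -1.2Δₜ = -1.2 × (4/9) × 9640 = -5141 cm⁻¹.
Subtracting, OSPE = -7712 − (-5141) = -2571 cm⁻¹.

-2571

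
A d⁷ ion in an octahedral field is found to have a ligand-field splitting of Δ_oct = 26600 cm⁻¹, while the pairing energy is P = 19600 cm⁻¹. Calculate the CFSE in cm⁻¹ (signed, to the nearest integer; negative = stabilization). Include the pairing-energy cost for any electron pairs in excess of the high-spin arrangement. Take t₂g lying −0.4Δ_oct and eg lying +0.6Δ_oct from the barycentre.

Here Δ_oct > P (26600 > 19600), so the low-spin state is favoured.
That gives t₂g⁶ eg¹.
Orbital CFSE = -1.8Δ_oct = -1.8 × 26600 = -47880 cm⁻¹.
Excess pairs vs high-spin: 3 − 2 = 1; pairing cost = +19600 cm⁻¹.
Net CFSE = -47880 + 19600 = -28280 cm⁻¹.

-28280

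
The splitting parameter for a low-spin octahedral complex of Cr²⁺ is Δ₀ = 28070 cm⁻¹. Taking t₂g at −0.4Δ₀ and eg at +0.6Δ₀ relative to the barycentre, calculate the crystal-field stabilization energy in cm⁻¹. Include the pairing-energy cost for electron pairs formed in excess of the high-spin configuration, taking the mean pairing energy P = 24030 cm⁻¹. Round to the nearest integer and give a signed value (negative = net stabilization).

-20882

Group 6 minus oxidation state +2 gives a d⁴ configuration for Cr²⁺.
Electron filling gives t₂g⁴ eg⁰.
CFSE(orbital) = 4×(-0.4Δ₀) + 0×(0.6Δ₀) = -1.6Δ₀; with Δ₀ = 28070 cm⁻¹ that is -44912 cm⁻¹.
Relative to high-spin t₂g³ eg¹ (0 paired), the low-spin configuration has 1 additional pair, contributing +1 × 24030 = +24030 cm⁻¹.
Combining: -44912 + 24030 = -20882 cm⁻¹.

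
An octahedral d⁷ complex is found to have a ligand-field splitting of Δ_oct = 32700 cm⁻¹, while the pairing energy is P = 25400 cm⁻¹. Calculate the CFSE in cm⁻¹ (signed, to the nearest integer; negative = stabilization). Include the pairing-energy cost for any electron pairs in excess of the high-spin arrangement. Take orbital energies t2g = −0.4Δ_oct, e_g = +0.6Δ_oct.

Δ_oct > P, so pairing is preferred: the ground state is low-spin.
That gives t2g^6 e_g^1.
Orbital CFSE = -1.8Δ_oct = -1.8 × 32700 = -58860 cm⁻¹.
Excess pairs vs high-spin: 3 − 2 = 1; pairing cost = +25400 cm⁻¹.
Net CFSE = -58860 + 25400 = -33460 cm⁻¹.

-33460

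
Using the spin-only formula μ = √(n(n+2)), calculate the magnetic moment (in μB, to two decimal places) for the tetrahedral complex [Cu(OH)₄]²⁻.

1.73 μB

Each OH⁻ contributes -1; 4 × (-1) = -4. With overall charge -2, Cu is in the +2 oxidation state.
Group 11 minus oxidation state +2 gives a d⁹ configuration for Cu²⁺.
With tetrahedral geometry the complex is necessarily high-spin.
Configuration: e⁴ t₂⁵ → 1 unpaired electron.
μ(spin-only) = √[1(1+2)] = √3 ≈ 1.73 μB.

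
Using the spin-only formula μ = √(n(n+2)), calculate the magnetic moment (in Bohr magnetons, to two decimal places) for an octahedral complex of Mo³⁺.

3.87 Bohr magnetons

Group 6 minus oxidation state +3 gives a d³ configuration for Mo³⁺.
Configuration: t2g^3 e_g^0 → 3 unpaired electrons.
μ(spin-only) = √[3(3+2)] = √15 ≈ 3.87 Bohr magnetons.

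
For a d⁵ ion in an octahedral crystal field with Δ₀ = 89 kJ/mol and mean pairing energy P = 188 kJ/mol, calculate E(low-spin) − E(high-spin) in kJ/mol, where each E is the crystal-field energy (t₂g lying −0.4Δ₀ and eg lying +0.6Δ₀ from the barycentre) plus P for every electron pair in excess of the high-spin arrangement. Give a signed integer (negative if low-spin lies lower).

High-spin: t₂g³ eg², CFSE = 0.0Δ₀ = 0 kJ/mol.
For low-spin the configuration is t₂g⁵ eg⁰: orbital energy -2.0 × 89 = -178 kJ/mol, and 2 additional pairs relative to high-spin add 376 kJ/mol, giving 198 kJ/mol.
E(LS) − E(HS) = 198 − (0) = 198 kJ/mol.

198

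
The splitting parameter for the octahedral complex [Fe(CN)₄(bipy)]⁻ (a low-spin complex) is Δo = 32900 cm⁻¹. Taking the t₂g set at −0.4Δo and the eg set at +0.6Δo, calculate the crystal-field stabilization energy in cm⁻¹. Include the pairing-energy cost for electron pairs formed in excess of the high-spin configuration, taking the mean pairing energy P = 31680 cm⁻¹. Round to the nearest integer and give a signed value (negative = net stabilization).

Ligand charges: 4×(-1) from CN⁻ and 1×(+0) from bipy sum to -4; with overall charge -1, Fe is +3.
Fe is in group 8, so Fe³⁺ is d⁵ (8 − 3 = 5).
Configuration: t₂g⁵ eg⁰.
Orbital CFSE = 5(-0.4) + 0(0.6) = -2.0Δo = -2.0 × 32900 = -65800 cm⁻¹.
Relative to high-spin t₂g³ eg² (0 paired), the low-spin configuration has 2 additional pairs, contributing +2 × 31680 = +63360 cm⁻¹.
Overall CFSE = -65800 + 63360 = -2440 cm⁻¹.

-2440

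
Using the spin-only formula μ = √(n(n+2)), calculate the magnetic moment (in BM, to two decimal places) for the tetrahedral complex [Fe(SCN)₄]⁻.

5.92 BM

Each SCN⁻ contributes -1; 4 × (-1) = -4. With overall charge -1, Fe is in the +3 oxidation state.
Fe³⁺: group 8, so d-count = 8 − 3 = 5.
With tetrahedral geometry the complex is necessarily high-spin.
Configuration: e^2 t2^3 → 5 unpaired electrons.
μ(spin-only) = √[5(5+2)] = √35 ≈ 5.92 BM.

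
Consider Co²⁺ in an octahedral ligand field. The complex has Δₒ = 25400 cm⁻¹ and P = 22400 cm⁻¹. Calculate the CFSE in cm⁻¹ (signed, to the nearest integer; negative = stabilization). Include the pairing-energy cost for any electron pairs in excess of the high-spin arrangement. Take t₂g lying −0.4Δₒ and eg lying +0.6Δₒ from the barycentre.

Co is in group 9, so Co²⁺ is d⁷ (9 − 2 = 7).
With Δₒ > P the complex is low-spin.
Filling d⁷ accordingly: t₂g⁶ eg¹.
Orbital CFSE = -1.8Δₒ = -1.8 × 25400 = -45720 cm⁻¹.
Excess pairs vs high-spin: 3 − 2 = 1; pairing cost = +22400 cm⁻¹.
Net CFSE = -45720 + 22400 = -23320 cm⁻¹.

-23320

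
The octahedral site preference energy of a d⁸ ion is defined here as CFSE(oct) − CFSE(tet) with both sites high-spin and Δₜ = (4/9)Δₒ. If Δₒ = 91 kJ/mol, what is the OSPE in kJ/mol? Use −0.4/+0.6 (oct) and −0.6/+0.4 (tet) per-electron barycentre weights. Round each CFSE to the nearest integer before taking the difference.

-77

In an octahedral site d⁸ (HS) is t₂g⁶ eg², giving CFSE(oct) = -1.2Δₒ = -109 kJ/mol.
Tetrahedral e⁴ t₂⁴ gives -0.8Δₜ = -0.8 × (4/9) × 91 = -32 kJ/mol.
OSPE = CFSE(oct) − CFSE(tet) = -109 − (-32) = -77 kJ/mol.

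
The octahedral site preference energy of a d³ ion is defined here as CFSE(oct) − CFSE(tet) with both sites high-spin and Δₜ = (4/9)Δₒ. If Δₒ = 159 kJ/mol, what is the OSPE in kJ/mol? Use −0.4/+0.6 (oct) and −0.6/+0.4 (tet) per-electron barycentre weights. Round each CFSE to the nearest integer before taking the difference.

Octahedral high-spin t₂g³ eg⁰: CFSE = -1.2 × 159 = -191 kJ/mol.
In a tetrahedral site the filling is e² t₂¹: CFSE(tet) = -0.8Δₜ = -0.8 × (4/9)(159) = -57 kJ/mol.
OSPE = -191 − (-57) = -134 kJ/mol.

-134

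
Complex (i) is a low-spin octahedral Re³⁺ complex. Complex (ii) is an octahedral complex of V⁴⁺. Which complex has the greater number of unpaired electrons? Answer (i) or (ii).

(i): Re³⁺: group 7, so d-count = 7 − 3 = 4; t2g^4 e_g^0 → 2 unpaired.
(ii): V is in group 5, so V⁴⁺ is d¹ (5 − 4 = 1); t2g^1 e_g^0 → 1 unpaired.
So (i) has more unpaired electrons.

(i)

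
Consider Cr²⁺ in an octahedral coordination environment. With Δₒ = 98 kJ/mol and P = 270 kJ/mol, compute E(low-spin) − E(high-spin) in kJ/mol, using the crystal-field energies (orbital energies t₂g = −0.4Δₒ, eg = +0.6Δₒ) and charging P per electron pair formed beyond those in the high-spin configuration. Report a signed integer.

Cr sits in group 6; removing 2 electrons leaves Cr²⁺ with 6 − 2 = 4 d electrons.
High-spin d⁴ fills as t₂g³ eg¹ with CFSE 3(−0.4) + 1(+0.6) = -0.6Δₒ = -59 kJ/mol.
Low-spin t₂g⁴ eg⁰ gives -1.6Δₒ = -157 kJ/mol, but forming 1 extra pair costs 1P = 270 kJ/mol, so E(LS) = -157 + 270 = 113 kJ/mol.
E(LS) − E(HS) = 113 − (-59) = 172 kJ/mol.

172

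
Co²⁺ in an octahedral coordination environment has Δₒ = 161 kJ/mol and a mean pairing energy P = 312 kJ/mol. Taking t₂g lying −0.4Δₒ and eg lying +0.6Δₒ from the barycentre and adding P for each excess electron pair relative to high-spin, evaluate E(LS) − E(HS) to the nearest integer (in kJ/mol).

Co²⁺: group 9, so d-count = 9 − 2 = 7.
High-spin d⁷ fills as t₂g⁵ eg² with CFSE 5(−0.4) + 2(+0.6) = -0.8Δₒ = -129 kJ/mol.
Low-spin: t₂g⁶ eg¹, orbital CFSE = -1.8Δₒ = -290 kJ/mol; plus 1 excess pair × P = +312 kJ/mol; total 22 kJ/mol.
Thus E(LS) − E(HS) = 151 kJ/mol.

151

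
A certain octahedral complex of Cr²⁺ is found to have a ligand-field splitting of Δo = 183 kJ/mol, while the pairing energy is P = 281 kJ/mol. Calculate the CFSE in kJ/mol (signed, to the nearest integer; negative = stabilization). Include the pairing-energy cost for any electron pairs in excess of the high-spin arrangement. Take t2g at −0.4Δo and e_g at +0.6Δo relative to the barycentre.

-110

Cr is in group 6, so Cr²⁺ is d⁴ (6 − 2 = 4).
Δo < P, so pairing is avoided: the ground state is high-spin.
That gives t2g^3 e_g^1.
Orbital CFSE = -0.6Δo = -0.6 × 183 = -110 kJ/mol.
High-spin has no excess pairs, so no pairing correction applies.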